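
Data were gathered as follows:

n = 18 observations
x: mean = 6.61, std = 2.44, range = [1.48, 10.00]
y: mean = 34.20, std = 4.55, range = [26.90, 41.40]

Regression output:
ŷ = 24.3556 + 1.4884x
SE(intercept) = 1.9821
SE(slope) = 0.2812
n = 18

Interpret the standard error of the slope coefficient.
The slope 1.4884 is pinned down to within about ±0.2812 (one SE) by these data — relative uncertainty 18.9%, i.e. precise.

SE(β̂₁) = 0.2812 says: if we drew many samples of n = 18 from the same population and refit each time, the fitted slopes would scatter with a standard deviation of roughly 0.2812 around the true β₁.

Relative precision:
- SE / |β̂₁| = 0.2812 / 1.4884 = 18.9%
- Rule of thumb (under 20%: precise; 20% to under 50%: moderately precise; 50% or more: imprecise) → precise

Link to the t-test: t = β̂₁ / SE(β̂₁) = 1.4884 / 0.2812 = 5.2930, the statistic for H₀: β₁ = 0.

What drives SE(β̂₁): more residual scatter → larger SE; larger n (here n = 18) → smaller SE; wider spread of x values → smaller SE.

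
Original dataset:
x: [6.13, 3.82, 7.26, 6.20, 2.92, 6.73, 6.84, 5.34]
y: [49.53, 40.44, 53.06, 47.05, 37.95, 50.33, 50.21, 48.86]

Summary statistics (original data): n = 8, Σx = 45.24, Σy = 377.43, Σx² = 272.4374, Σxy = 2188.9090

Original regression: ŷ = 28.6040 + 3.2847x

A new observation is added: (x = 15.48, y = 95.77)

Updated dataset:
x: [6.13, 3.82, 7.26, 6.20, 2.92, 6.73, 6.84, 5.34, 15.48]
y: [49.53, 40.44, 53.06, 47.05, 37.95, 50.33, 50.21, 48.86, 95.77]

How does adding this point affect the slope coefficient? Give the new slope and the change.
The slope changes from 3.2847 to 4.6763 (change of +1.3916, or +42.4%).

x = 15.48 lies well outside the original x-range [2.92, 7.26] (x̄ ≈ 5.66), so this observation has high leverage and can move the slope substantially.

Step 1: Update the sums with the new point (n goes from 8 to 9)
Σx  = 45.24 + 15.48 = 60.72
Σy  = 377.43 + 95.77 = 473.20
Σx² = 272.4374 + 15.48² = 272.4374 + 239.6304 = 512.0678
Σxy = 2188.9090 + 15.48×95.77 = 2188.9090 + 1482.5196 = 3671.4286

Step 2: Recompute the slope with b₁ = (nΣxy − ΣxΣy) / (nΣx² − (Σx)²)
Numerator   = 9×3671.4286 − 60.72×473.20 = 33042.8574 − 28732.7040 = 4310.1534
Denominator = 9×512.0678 − 60.72² = 4608.6102 − 3686.9184 = 921.6918
b₁(new) = 4310.1534 / 921.6918 = 4.6763

(Same formula on the original sums: (8×2188.9090 − 45.24×377.43) / (8×272.4374 − 45.24²) = 436.3388 / 132.8416 = 3.2847, matching the given fit.)

Step 3: Change in slope
Δβ₁ = 4.6763 − 3.2847 = +1.3916
Relative change = +1.3916 / 3.2847 × 100% = +42.4%
→ the slope increases when the point is added.

A high-leverage point only changes the slope if it is off the original line; here y = 95.77 is above the original trend, so the slope increases.
In practice: check such a point for data-entry or measurement error.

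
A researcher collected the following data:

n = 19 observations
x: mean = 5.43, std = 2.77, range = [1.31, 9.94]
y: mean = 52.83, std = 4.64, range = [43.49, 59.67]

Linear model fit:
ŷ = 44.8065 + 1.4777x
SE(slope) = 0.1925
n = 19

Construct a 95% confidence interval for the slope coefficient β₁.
The 95% CI for β₁ is (1.0716, 1.8838)

Confidence interval for the slope:

The 95% CI for β₁ is: β̂₁ ± t*(α/2, n-2) × SE(β̂₁)

Step 1: Find critical t-value
- Confidence level = 0.95
- Degrees of freedom = n - 2 = 19 - 2 = 17
- t*(α/2, 17) = 2.1098

Step 2: Calculate margin of error
Margin = 2.1098 × 0.1925 = 0.4061

Step 3: Construct interval
CI = 1.4777 ± 0.4061
CI = (1.0716, 1.8838)

Interpretation: each one-unit increase in x is associated with a change in mean y of between 1.0716 and 1.8838, with 95% confidence.
Both endpoints are positive, so the data support a genuinely positive slope at this confidence level.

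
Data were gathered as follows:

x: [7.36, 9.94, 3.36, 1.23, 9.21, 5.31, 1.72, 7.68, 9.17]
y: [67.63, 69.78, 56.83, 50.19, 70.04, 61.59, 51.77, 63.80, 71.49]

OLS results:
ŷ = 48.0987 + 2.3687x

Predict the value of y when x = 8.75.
ŷ = 68.8248

x = 8.75 lies inside the observed range [1.23, 9.94], so the fitted equation applies directly:

ŷ = 48.0987 + 2.3687 × 8.75
ŷ = 48.0987 + 20.7261
ŷ = 68.8248

This is a point prediction; actual observations scatter around it by roughly the residual standard deviation.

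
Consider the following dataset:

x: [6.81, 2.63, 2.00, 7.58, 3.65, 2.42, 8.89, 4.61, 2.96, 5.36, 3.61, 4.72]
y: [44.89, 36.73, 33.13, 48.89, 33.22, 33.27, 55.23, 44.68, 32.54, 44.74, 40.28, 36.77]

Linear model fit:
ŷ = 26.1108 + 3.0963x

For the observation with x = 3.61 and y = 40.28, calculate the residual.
Residual = 2.9916

The residual is the difference between the actual value and the predicted value:

Residual = y - ŷ

Step 1: Calculate predicted value
ŷ = 26.1108 + 3.0963 × 3.61
ŷ = 37.2884

Step 2: Calculate residual
Residual = 40.28 - 37.2884
Residual = 2.9916

Sign check: y > ŷ, so the point is above the line and the fit underestimates here.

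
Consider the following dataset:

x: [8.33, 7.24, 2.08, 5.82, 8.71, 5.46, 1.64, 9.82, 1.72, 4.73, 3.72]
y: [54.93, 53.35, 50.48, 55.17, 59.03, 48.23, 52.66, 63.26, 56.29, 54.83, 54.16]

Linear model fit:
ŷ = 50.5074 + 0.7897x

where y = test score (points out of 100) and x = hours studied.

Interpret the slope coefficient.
For each additional hour of study time, predicted test score increases by approximately 0.7897 points.

The slope β₁ = 0.7897 gives the rate at which the fitted test score changes with study time.

Interpretation:
- Study time up by 1 hour → predicted test score increases by 0.7897 points
- This is a linear approximation: the same per-unit change is assumed across the whole observed x range
- The sign (+) gives the direction; the magnitude 0.7897 gives the size of the effect per hour

(β₀ = 50.5074 is the fitted value at x = 0 and is not part of the slope interpretation.)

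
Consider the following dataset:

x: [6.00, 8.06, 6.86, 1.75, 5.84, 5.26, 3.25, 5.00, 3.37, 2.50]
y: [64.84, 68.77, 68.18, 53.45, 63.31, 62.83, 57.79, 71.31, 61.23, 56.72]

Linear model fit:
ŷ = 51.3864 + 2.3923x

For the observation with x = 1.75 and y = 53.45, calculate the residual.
Residual = -2.1229

The residual is the difference between the actual value and the predicted value:

Residual = y - ŷ

Step 1: Calculate predicted value
ŷ = 51.3864 + 2.3923 × 1.75
ŷ = 55.5729

Step 2: Calculate residual
Residual = 53.45 - 55.5729
Residual = -2.1229

Sign check: y < ŷ, so the point is below the line and the fit overestimates here.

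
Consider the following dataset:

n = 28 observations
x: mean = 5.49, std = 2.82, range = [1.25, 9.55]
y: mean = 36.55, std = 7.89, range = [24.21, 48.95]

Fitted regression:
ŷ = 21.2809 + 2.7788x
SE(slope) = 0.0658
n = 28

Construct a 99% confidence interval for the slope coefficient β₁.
The 99% CI for β₁ is (2.5960, 2.9616)

Confidence interval for the slope:

The 99% CI for β₁ is: β̂₁ ± t*(α/2, n-2) × SE(β̂₁)

Step 1: Find critical t-value
- Confidence level = 0.99
- Degrees of freedom = n - 2 = 28 - 2 = 26
- t*(α/2, 26) = 2.7787

Step 2: Calculate margin of error
Margin = 2.7787 × 0.0658 = 0.1828

Step 3: Construct interval
CI = 2.7788 ± 0.1828
CI = (2.5960, 2.9616)

Interpretation: intervals built this way capture the true β₁ in 99% of repeated samples; here the plausible range for the per-unit effect of x on y is 2.5960 to 2.9616.
The interval does not include 0, suggesting a significant linear relationship.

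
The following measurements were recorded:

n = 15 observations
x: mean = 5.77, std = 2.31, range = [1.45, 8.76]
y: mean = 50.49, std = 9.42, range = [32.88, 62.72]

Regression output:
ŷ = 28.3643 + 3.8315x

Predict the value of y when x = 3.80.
ŷ = 42.9240

Plug x = 3.80 into the fitted line:

ŷ = 28.3643 + 3.8315 × 3.80
ŷ = 28.3643 + 14.5597
ŷ = 42.9240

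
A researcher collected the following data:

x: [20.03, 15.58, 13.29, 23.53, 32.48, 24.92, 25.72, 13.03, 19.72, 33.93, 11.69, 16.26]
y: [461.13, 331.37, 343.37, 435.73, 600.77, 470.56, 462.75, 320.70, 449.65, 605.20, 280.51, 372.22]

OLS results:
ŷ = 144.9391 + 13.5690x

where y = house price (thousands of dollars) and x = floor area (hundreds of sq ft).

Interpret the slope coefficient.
For each additional hundred sq ft of floor area, predicted house price increases by approximately 13.5690 thousand dollars.

β₁ = 13.5690 is the change in predicted house price (thousand dollars) per additional hundred sq ft of floor area.

Interpretation:
- Floor area up by 1 hundred sq ft → predicted house price increases by 13.5690 thousand dollars
- The effect is assumed constant over the observed range of x (linearity)

(β₀ = 144.9391 is the fitted value at x = 0 and is not part of the slope interpretation.)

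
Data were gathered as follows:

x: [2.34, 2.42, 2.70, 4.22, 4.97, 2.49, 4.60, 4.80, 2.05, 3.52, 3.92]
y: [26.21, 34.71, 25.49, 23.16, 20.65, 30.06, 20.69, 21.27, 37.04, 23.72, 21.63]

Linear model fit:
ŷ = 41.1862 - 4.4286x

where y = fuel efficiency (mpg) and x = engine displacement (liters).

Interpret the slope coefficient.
For each additional liter of engine displacement, predicted fuel efficiency decreases by approximately 4.4286 mpg.

β₁ = -4.4286 is the change in predicted fuel efficiency (mpg) per additional liter of engine displacement.

Interpretation:
- Engine displacement up by 1 liter → predicted fuel efficiency decreases by 4.4286 mpg
- This is a linear approximation: the same per-unit change is assumed across the whole observed x range
- The sign (−) gives the direction; the magnitude 4.4286 gives the size of the effect per liter

The intercept β₀ = 41.1862 is the predicted fuel efficiency when engine displacement = 0; since the smallest observed x is 2.05, this is an extrapolation and mainly anchors the line.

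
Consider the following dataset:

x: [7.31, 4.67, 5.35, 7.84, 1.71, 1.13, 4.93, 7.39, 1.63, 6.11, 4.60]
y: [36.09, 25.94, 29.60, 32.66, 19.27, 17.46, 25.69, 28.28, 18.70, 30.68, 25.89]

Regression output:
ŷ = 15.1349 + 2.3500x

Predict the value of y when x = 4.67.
ŷ = 26.1094

To predict y for x = 4.67, substitute into the regression equation:

ŷ = 15.1349 + 2.3500 × 4.67
ŷ = 15.1349 + 10.9745
ŷ = 26.1094

This is the fitted mean response at that x — an individual observation would come with a wider prediction interval.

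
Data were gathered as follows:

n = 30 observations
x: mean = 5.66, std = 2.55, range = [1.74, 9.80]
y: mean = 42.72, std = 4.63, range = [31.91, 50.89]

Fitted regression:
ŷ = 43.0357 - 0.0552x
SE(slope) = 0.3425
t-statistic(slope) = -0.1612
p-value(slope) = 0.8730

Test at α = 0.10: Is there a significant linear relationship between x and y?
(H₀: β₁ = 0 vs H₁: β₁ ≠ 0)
p-value = 0.8730 ≥ α = 0.10, so we fail to reject H₀. The relationship is not significant.

Hypothesis test for the slope coefficient:

H₀: β₁ = 0 (no linear relationship)
H₁: β₁ ≠ 0 (linear relationship exists)

Test statistic: t = β̂₁ / SE(β̂₁) = -0.0552 / 0.3425 = -0.1612

The p-value (0.8730) is the probability, under H₀, of a t-statistic at least as extreme as |t| = 0.1612 (two-sided, df = n − 2 = 28).

Decision rule: reject H₀ if p-value < α.
p-value = 0.8730 ≥ α = 0.10 → fail to reject H₀.

At α = 0.10 the data do not provide convincing evidence of a nonzero slope.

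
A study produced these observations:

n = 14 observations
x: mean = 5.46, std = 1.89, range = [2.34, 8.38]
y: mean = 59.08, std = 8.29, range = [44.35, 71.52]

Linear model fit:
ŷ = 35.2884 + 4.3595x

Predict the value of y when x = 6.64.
ŷ = 64.2355

x = 6.64 lies inside the observed range [2.34, 8.38], so the fitted equation applies directly:

ŷ = 35.2884 + 4.3595 × 6.64
ŷ = 35.2884 + 28.9471
ŷ = 64.2355

This is a point prediction; actual observations scatter around it by roughly the residual standard deviation.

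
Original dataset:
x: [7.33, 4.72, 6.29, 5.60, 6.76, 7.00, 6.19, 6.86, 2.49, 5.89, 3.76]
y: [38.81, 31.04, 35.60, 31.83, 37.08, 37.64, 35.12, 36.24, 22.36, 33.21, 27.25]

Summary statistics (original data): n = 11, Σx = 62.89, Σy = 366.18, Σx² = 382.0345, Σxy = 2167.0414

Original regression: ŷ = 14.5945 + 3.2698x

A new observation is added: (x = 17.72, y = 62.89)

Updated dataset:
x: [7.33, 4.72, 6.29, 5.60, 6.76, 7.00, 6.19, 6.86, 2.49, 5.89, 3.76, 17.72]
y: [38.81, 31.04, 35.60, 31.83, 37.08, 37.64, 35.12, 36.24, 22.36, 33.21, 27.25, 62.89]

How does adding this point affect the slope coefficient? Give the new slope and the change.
Adding the point moves β₁ from 3.2698 to 2.5831, i.e. it decreases by 0.6867 (-21.0%).

The new point has HIGH LEVERAGE: x = 17.72 is far from the original mean x̄ = 62.89/11 ≈ 5.72 (original range [2.49, 7.33]).

Step 1: Update the sums with the new point (n goes from 11 to 12)
Σx  = 62.89 + 17.72 = 80.61
Σy  = 366.18 + 62.89 = 429.07
Σx² = 382.0345 + 17.72² = 382.0345 + 313.9984 = 696.0329
Σxy = 2167.0414 + 17.72×62.89 = 2167.0414 + 1114.4108 = 3281.4522

Step 2: Recompute the slope with b₁ = (nΣxy − ΣxΣy) / (nΣx² − (Σx)²)
Numerator   = 12×3281.4522 − 80.61×429.07 = 39377.4264 − 34587.3327 = 4790.0937
Denominator = 12×696.0329 − 80.61² = 8352.3948 − 6497.9721 = 1854.4227
b₁(new) = 4790.0937 / 1854.4227 = 2.5831

(Same formula on the original sums: (11×2167.0414 − 62.89×366.18) / (11×382.0345 − 62.89²) = 808.3952 / 247.2274 = 3.2698, matching the given fit.)

Step 3: Change in slope
Δβ₁ = 2.5831 − 3.2698 = -0.6867
Relative change = -0.6867 / 3.2698 × 100% = -21.0%
→ the slope decreases when the point is added.

Because the point sits below the extension of the original line at a high-leverage x, it tilts the fit down.
In practice: examine leverage (hᵢ) and Cook's distance rather than deleting it automatically; refit with and without it and report both if conclusions differ.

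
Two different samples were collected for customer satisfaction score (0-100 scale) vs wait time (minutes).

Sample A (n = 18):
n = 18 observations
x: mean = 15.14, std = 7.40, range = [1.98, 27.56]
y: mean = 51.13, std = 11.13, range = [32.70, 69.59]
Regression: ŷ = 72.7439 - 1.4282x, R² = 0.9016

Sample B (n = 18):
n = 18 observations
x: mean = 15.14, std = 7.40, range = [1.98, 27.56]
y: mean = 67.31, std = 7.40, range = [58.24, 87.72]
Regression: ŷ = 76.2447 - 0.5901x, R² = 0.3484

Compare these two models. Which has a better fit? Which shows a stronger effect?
Model A has the better fit (R² = 0.9016 vs 0.3484). Model A shows the stronger effect (|β₁| = 1.4282 vs 0.5901).

Model Comparison:

Fit — compare R²:
- Model A: R² = 0.9016 → 90.16% of variance in satisfaction score explained
- Model B: R² = 0.3484 → 34.84% of variance in satisfaction score explained
- 0.9016 > 0.3484 → Model A has the better fit

Which has the larger per-minute effect? (|β₁|)
- Model A: β₁ = -1.4282 → predicted satisfaction score falls 1.4282 points per additional minute of wait time
- Model B: β₁ = -0.5901 → predicted satisfaction score falls 0.5901 points per additional minute of wait time
- |-1.4282| > |-0.5901| → Model A shows the stronger marginal effect

Note: The two samples could reflect different populations, time periods, or measurement quality.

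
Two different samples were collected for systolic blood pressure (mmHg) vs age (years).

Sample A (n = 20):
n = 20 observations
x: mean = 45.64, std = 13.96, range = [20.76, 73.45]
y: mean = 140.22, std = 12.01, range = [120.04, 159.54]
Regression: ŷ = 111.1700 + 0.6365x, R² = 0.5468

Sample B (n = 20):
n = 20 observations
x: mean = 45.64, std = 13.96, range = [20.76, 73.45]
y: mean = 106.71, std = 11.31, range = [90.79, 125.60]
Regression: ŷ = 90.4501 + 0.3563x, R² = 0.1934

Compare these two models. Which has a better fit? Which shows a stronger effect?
Model A has the better fit (R² = 0.5468 vs 0.1934). Model A shows the stronger effect (|β₁| = 0.6365 vs 0.3563).

Model Comparison:

Goodness of fit (R²):
- Model A: R² = 0.5468 → 54.68% of variance in blood pressure explained
- Model B: R² = 0.1934 → 19.34% of variance in blood pressure explained
- 0.5468 > 0.1934 → Model A has the better fit

Effect size (slope magnitude):
- Model A: β₁ = 0.6365 → predicted blood pressure rises 0.6365 mmHg per additional year of age
- Model B: β₁ = 0.3563 → predicted blood pressure rises 0.3563 mmHg per additional year of age
- |0.6365| > |0.3563| → Model A shows the stronger marginal effect

Note: The two samples could reflect different populations, time periods, or measurement quality.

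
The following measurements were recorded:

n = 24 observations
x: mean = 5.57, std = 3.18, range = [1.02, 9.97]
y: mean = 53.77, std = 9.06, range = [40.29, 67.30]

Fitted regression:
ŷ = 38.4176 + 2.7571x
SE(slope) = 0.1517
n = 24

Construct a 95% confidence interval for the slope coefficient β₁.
The 95% CI for β₁ is (2.4425, 3.0717)

Confidence interval for the slope:

The 95% CI for β₁ is: β̂₁ ± t*(α/2, n-2) × SE(β̂₁)

Step 1: Find critical t-value
- Confidence level = 0.95
- Degrees of freedom = n - 2 = 24 - 2 = 22
- t*(α/2, 22) = 2.0739

Step 2: Calculate margin of error
Margin = 2.0739 × 0.1517 = 0.3146

Step 3: Construct interval
CI = 2.7571 ± 0.3146
CI = (2.4425, 3.0717)

Interpretation: intervals built this way capture the true β₁ in 95% of repeated samples; here the plausible range for the per-unit effect of x on y is 2.4425 to 3.0717.
Since 0 is outside the interval, a two-sided test at α = 0.05 would reject H₀: β₁ = 0.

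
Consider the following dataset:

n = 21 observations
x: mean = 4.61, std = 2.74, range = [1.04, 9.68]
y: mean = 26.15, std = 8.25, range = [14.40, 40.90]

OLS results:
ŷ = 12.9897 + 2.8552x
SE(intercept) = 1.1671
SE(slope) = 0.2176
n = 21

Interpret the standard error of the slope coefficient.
SE(slope) = 0.2176 measures the uncertainty in the estimated slope. The coefficient is estimated precisely (SE/|β̂₁| = 7.6%).

SE(β̂₁) = s / √Sxx, where s is the residual standard deviation and Sxx = Σ(x − x̄)². It is the yardstick for how far β̂₁ = 2.8552 could plausibly be from the true slope.

Relative precision:
- SE / |β̂₁| = 0.2176 / 2.8552 = 7.6%
- Rule of thumb (under 20%: precise; 20% to under 50%: moderately precise; 50% or more: imprecise) → precise

Rough 95% range (±2 SE): 2.8552 ± 0.4352 → (2.4200, 3.2904).

What drives SE(β̂₁): larger n (here n = 21) → smaller SE; more residual scatter → larger SE.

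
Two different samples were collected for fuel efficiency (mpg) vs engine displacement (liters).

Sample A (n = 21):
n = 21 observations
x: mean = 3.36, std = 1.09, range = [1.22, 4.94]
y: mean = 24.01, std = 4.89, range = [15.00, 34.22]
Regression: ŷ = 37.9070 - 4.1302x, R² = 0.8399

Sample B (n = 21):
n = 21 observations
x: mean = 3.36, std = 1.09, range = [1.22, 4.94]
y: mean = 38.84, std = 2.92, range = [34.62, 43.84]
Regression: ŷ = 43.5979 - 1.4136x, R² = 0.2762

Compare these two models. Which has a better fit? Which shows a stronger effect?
Model A has the better fit (R² = 0.8399 vs 0.2762). Model A shows the stronger effect (|β₁| = 4.1302 vs 1.4136).

Model Comparison:

Goodness of fit (R²):
- Model A: R² = 0.8399 → 83.99% of variance in fuel efficiency explained
- Model B: R² = 0.2762 → 27.62% of variance in fuel efficiency explained
- 0.8399 > 0.2762 → Model A has the better fit

Which has the larger per-liter effect? (|β₁|)
- Model A: β₁ = -4.1302 → predicted fuel efficiency falls 4.1302 mpg per additional liter of engine displacement
- Model B: β₁ = -1.4136 → predicted fuel efficiency falls 1.4136 mpg per additional liter of engine displacement
- |-4.1302| > |-1.4136| → Model A shows the stronger marginal effect

Notes:
- The two samples could reflect different populations, time periods, or measurement quality.
- A better fit (higher R²) doesn't necessarily mean a more important relationship.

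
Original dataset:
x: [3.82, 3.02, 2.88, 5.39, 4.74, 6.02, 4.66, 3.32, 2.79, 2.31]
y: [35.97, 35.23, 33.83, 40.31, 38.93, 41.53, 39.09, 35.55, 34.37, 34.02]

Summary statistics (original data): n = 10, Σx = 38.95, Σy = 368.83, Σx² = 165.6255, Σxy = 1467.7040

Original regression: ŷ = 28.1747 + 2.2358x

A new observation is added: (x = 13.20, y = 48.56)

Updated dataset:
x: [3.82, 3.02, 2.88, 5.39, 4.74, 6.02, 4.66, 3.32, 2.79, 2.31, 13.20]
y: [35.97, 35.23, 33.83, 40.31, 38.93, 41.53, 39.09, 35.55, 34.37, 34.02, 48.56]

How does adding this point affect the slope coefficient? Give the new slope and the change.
Adding the point moves β₁ from 2.2358 to 1.4023, i.e. it decreases by 0.8335 (-37.3%).

x = 13.20 lies well outside the original x-range [2.31, 6.02] (x̄ ≈ 3.90), so this observation has high leverage and can move the slope substantially.

Step 1: Update the sums with the new point (n goes from 10 to 11)
Σx  = 38.95 + 13.20 = 52.15
Σy  = 368.83 + 48.56 = 417.39
Σx² = 165.6255 + 13.20² = 165.6255 + 174.2400 = 339.8655
Σxy = 1467.7040 + 13.20×48.56 = 1467.7040 + 640.9920 = 2108.6960

Step 2: Recompute the slope with b₁ = (nΣxy − ΣxΣy) / (nΣx² − (Σx)²)
Numerator   = 11×2108.6960 − 52.15×417.39 = 23195.6560 − 21766.8885 = 1428.7675
Denominator = 11×339.8655 − 52.15² = 3738.5205 − 2719.6225 = 1018.8980
b₁(new) = 1428.7675 / 1018.8980 = 1.4023

(Same formula on the original sums: (10×1467.7040 − 38.95×368.83) / (10×165.6255 − 38.95²) = 311.1115 / 139.1525 = 2.2358, matching the given fit.)

Step 3: Change in slope
Δβ₁ = 1.4023 − 2.2358 = -0.8335
Relative change = -0.8335 / 2.2358 × 100% = -37.3%
→ the slope decreases when the point is added.

Because the point sits below the extension of the original line at a high-leverage x, it tilts the fit down.
In practice: examine leverage (hᵢ) and Cook's distance rather than deleting it automatically; refit with and without it and report both if conclusions differ.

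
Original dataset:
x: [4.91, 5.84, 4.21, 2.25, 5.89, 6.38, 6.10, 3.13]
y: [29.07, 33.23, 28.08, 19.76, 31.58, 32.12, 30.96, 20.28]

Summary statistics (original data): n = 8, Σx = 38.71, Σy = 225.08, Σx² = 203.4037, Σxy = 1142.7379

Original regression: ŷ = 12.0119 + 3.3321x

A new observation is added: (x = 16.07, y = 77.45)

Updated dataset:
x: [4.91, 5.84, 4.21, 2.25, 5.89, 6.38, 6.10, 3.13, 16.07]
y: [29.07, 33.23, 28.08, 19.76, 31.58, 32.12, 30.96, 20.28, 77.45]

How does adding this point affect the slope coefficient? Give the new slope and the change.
Adding the point moves β₁ from 3.3321 to 4.2580, i.e. it increases by 0.9259 (+27.8%).

x = 16.07 lies well outside the original x-range [2.25, 6.38] (x̄ ≈ 4.84), so this observation has high leverage and can move the slope substantially.

Step 1: Update the sums with the new point (n goes from 8 to 9)
Σx  = 38.71 + 16.07 = 54.78
Σy  = 225.08 + 77.45 = 302.53
Σx² = 203.4037 + 16.07² = 203.4037 + 258.2449 = 461.6486
Σxy = 1142.7379 + 16.07×77.45 = 1142.7379 + 1244.6215 = 2387.3594

Step 2: Recompute the slope with b₁ = (nΣxy − ΣxΣy) / (nΣx² − (Σx)²)
Numerator   = 9×2387.3594 − 54.78×302.53 = 21486.2346 − 16572.5934 = 4913.6412
Denominator = 9×461.6486 − 54.78² = 4154.8374 − 3000.8484 = 1153.9890
b₁(new) = 4913.6412 / 1153.9890 = 4.2580

(Same formula on the original sums: (8×1142.7379 − 38.71×225.08) / (8×203.4037 − 38.71²) = 429.0564 / 128.7655 = 3.3321, matching the given fit.)

Step 3: Change in slope
Δβ₁ = 4.2580 − 3.3321 = +0.9259
Relative change = +0.9259 / 3.3321 × 100% = +27.8%
→ the slope increases when the point is added.

A high-leverage point only changes the slope if it is off the original line; here y = 77.45 is above the original trend, so the slope increases.
In practice: examine leverage (hᵢ) and Cook's distance rather than deleting it automatically.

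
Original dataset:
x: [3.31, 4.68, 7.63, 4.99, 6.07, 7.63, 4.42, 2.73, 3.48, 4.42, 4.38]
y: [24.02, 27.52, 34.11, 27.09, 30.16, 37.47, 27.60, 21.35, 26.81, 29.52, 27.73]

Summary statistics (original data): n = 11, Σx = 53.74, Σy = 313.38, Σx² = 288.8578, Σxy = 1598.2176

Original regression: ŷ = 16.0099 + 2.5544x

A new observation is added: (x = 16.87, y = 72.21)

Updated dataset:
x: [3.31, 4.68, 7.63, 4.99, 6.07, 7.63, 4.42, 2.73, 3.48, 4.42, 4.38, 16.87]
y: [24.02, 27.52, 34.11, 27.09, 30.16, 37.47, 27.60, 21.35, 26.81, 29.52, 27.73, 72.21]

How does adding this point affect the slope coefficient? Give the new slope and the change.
The slope changes from 2.5544 to 3.4659 (change of +0.9115, or +35.7%).

The new point has HIGH LEVERAGE: x = 16.87 is far from the original mean x̄ = 53.74/11 ≈ 4.89 (original range [2.73, 7.63]).

Step 1: Update the sums with the new point (n goes from 11 to 12)
Σx  = 53.74 + 16.87 = 70.61
Σy  = 313.38 + 72.21 = 385.59
Σx² = 288.8578 + 16.87² = 288.8578 + 284.5969 = 573.4547
Σxy = 1598.2176 + 16.87×72.21 = 1598.2176 + 1218.1827 = 2816.4003

Step 2: Recompute the slope with b₁ = (nΣxy − ΣxΣy) / (nΣx² − (Σx)²)
Numerator   = 12×2816.4003 − 70.61×385.59 = 33796.8036 − 27226.5099 = 6570.2937
Denominator = 12×573.4547 − 70.61² = 6881.4564 − 4985.7721 = 1895.6843
b₁(new) = 6570.2937 / 1895.6843 = 3.4659

(Same formula on the original sums: (11×1598.2176 − 53.74×313.38) / (11×288.8578 − 53.74²) = 739.3524 / 289.4482 = 2.5544, matching the given fit.)

Step 3: Change in slope
Δβ₁ = 3.4659 − 2.5544 = +0.9115
Relative change = +0.9115 / 2.5544 × 100% = +35.7%
→ the slope increases when the point is added.

A high-leverage point only changes the slope if it is off the original line; here y = 72.21 is above the original trend, so the slope increases.
In practice: refit with and without it and report both if conclusions differ; check such a point for data-entry or measurement error.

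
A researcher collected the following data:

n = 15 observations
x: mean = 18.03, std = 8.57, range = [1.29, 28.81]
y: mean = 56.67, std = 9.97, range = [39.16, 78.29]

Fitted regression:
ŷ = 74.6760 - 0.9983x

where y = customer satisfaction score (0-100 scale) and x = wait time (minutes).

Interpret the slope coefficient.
On average, satisfaction score is about 0.9983 points lower for every extra minute of wait time.

The slope coefficient β₁ = -0.9983 represents the marginal effect of wait time on satisfaction score.

Interpretation:
- Wait time up by 1 minute → predicted satisfaction score decreases by 0.9983 points
- The effect is assumed constant over the observed range of x (linearity)
- The sign (−) gives the direction; the magnitude 0.9983 gives the size of the effect per minute

(β₀ = 74.6760 is the fitted value at x = 0 and is not part of the slope interpretation.)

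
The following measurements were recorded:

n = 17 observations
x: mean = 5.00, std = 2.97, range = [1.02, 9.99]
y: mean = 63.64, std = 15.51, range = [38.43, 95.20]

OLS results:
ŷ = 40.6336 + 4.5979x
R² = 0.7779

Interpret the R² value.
About 77.79% of the variability in y is accounted for by the regression on x (R² = 0.7779) — a strong linear fit.

The coefficient of determination R² is the fraction of the total variation in y that the fitted line accounts for.

Here R² = 0.7779:
- Explained: 77.79% of the variation in y
- Unexplained (residual): 100% − 77.79% = 22.21%
- Rule of thumb (below 0.3 weak; 0.3 to below 0.7 moderate; 0.7 and above strong) → strong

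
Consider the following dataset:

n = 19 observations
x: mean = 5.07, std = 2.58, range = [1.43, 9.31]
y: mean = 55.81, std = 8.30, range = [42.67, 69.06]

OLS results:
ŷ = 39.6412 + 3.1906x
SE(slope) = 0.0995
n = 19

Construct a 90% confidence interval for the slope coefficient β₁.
The 90% CI for β₁ is (3.0175, 3.3637)

Confidence interval for the slope:

The 90% CI for β₁ is: β̂₁ ± t*(α/2, n-2) × SE(β̂₁)

Step 1: Find critical t-value
- Confidence level = 0.9
- Degrees of freedom = n - 2 = 19 - 2 = 17
- t*(α/2, 17) = 1.7396

Step 2: Calculate margin of error
Margin = 1.7396 × 0.0995 = 0.1731

Step 3: Construct interval
CI = 3.1906 ± 0.1731
CI = (3.0175, 3.3637)

Interpretation: We are 90% confident that the true slope β₁ lies between 3.0175 and 3.3637.
Both endpoints are positive, so the data support a genuinely positive slope at this confidence level.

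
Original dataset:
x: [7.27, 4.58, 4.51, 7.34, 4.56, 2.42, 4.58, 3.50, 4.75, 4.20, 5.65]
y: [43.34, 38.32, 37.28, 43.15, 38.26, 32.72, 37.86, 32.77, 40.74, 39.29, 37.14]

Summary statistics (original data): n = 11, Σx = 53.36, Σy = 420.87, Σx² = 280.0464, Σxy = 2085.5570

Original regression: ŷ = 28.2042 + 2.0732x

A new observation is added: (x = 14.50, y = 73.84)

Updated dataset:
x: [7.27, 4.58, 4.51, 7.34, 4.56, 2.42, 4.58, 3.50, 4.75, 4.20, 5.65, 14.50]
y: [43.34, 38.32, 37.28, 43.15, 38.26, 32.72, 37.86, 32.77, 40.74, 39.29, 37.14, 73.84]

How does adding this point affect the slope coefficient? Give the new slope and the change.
Adding the point moves β₁ from 2.0732 to 3.3661, i.e. it increases by 1.2929 (+62.4%).

x = 14.50 lies well outside the original x-range [2.42, 7.34] (x̄ ≈ 4.85), so this observation has high leverage and can move the slope substantially.

Step 1: Update the sums with the new point (n goes from 11 to 12)
Σx  = 53.36 + 14.50 = 67.86
Σy  = 420.87 + 73.84 = 494.71
Σx² = 280.0464 + 14.50² = 280.0464 + 210.2500 = 490.2964
Σxy = 2085.5570 + 14.50×73.84 = 2085.5570 + 1070.6800 = 3156.2370

Step 2: Recompute the slope with b₁ = (nΣxy − ΣxΣy) / (nΣx² − (Σx)²)
Numerator   = 12×3156.2370 − 67.86×494.71 = 37874.8440 − 33571.0206 = 4303.8234
Denominator = 12×490.2964 − 67.86² = 5883.5568 − 4604.9796 = 1278.5772
b₁(new) = 4303.8234 / 1278.5772 = 3.3661

(Same formula on the original sums: (11×2085.5570 − 53.36×420.87) / (11×280.0464 − 53.36²) = 483.5038 / 233.2208 = 2.0732, matching the given fit.)

Step 3: Change in slope
Δβ₁ = 3.3661 − 2.0732 = +1.2929
Relative change = +1.2929 / 2.0732 × 100% = +62.4%
→ the slope increases when the point is added.

A high-leverage point only changes the slope if it is off the original line; here y = 73.84 is above the original trend, so the slope increases.
In practice: investigate whether it comes from the same population as the rest of the sample.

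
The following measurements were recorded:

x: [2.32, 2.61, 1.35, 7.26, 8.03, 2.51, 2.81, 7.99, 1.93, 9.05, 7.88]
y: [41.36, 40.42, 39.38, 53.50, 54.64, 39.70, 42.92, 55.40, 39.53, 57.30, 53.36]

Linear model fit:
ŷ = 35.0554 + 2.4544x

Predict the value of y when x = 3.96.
ŷ = 44.7748

Plug x = 3.96 into the fitted line:

ŷ = 35.0554 + 2.4544 × 3.96
ŷ = 35.0554 + 9.7194
ŷ = 44.7748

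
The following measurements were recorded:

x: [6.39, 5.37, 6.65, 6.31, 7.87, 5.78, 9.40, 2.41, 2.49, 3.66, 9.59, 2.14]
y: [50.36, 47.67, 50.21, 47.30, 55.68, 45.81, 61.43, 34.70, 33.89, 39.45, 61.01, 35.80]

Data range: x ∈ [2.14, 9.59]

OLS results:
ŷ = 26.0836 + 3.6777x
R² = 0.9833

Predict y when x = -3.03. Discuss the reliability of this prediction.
ŷ = 14.9402 (extrapolation — x = -3.03 lies outside [2.14, 9.59], so reliability is low).

Prediction calculation:
ŷ = 26.0836 + 3.6777 × (-3.03)
ŷ = 14.9402

Reliability:
- Data range: x ∈ [2.14, 9.59]
- Prediction point: x = -3.03 is 5.17 units below the observed range → this is EXTRAPOLATION, not interpolation

Why that matters here:
- The standard error of prediction grows with (x − x̄)², and x = -3.03 is far from x̄ = 5.67
- Real relationships often flatten, saturate, or turn nonlinear at extremes
- R² describes fit only over the sampled x values; it says nothing about behaviour beyond them

Report the number if required, but flag clearly that it is an extrapolation.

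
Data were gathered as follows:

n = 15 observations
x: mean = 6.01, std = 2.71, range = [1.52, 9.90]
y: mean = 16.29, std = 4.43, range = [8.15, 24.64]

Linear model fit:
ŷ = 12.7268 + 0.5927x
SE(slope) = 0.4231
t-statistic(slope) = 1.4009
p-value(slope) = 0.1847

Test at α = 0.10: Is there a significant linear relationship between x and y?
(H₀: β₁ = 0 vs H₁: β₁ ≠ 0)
Fail to reject H₀: p-value = 0.1847 ≥ α = 0.10. The linear relationship is not significant at the 10% level.

Hypothesis test for the slope coefficient:

H₀: β₁ = 0 (no linear relationship)
H₁: β₁ ≠ 0 (linear relationship exists)

Test statistic: t = β̂₁ / SE(β̂₁) = 0.5927 / 0.4231 = 1.4009

p = 0.1847: how often a slope estimate this far from 0 (in SE units) would arise by chance if β₁ were truly 0.

Decision rule: reject H₀ if p-value < α.
p-value = 0.1847 ≥ α = 0.10 → fail to reject H₀.

There is not sufficient evidence at the 10% significance level to conclude that a linear relationship exists between x and y.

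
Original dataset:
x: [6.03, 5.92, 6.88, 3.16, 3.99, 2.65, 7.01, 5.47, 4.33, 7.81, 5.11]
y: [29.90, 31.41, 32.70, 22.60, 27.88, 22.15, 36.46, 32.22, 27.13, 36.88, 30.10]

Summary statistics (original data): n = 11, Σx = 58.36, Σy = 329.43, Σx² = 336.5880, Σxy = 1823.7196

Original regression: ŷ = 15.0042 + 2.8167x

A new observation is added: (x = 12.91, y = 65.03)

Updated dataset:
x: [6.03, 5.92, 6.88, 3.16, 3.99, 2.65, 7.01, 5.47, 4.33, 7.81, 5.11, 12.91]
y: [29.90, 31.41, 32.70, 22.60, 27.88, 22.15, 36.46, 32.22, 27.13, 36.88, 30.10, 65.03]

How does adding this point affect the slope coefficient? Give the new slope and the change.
Adding the point moves β₁ from 2.8167 to 4.0076, i.e. it increases by 1.1909 (+42.3%).

x = 12.91 lies well outside the original x-range [2.65, 7.81] (x̄ ≈ 5.31), so this observation has high leverage and can move the slope substantially.

Step 1: Update the sums with the new point (n goes from 11 to 12)
Σx  = 58.36 + 12.91 = 71.27
Σy  = 329.43 + 65.03 = 394.46
Σx² = 336.5880 + 12.91² = 336.5880 + 166.6681 = 503.2561
Σxy = 1823.7196 + 12.91×65.03 = 1823.7196 + 839.5373 = 2663.2569

Step 2: Recompute the slope with b₁ = (nΣxy − ΣxΣy) / (nΣx² − (Σx)²)
Numerator   = 12×2663.2569 − 71.27×394.46 = 31959.0828 − 28113.1642 = 3845.9186
Denominator = 12×503.2561 − 71.27² = 6039.0732 − 5079.4129 = 959.6603
b₁(new) = 3845.9186 / 959.6603 = 4.0076

(Same formula on the original sums: (11×1823.7196 − 58.36×329.43) / (11×336.5880 − 58.36²) = 835.3808 / 296.5784 = 2.8167, matching the given fit.)

Step 3: Change in slope
Δβ₁ = 4.0076 − 2.8167 = +1.1909
Relative change = +1.1909 / 2.8167 × 100% = +42.3%
→ the slope increases when the point is added.

A high-leverage point only changes the slope if it is off the original line; here y = 65.03 is above the original trend, so the slope increases.
In practice: refit with and without it and report both if conclusions differ; investigate whether it comes from the same population as the rest of the sample.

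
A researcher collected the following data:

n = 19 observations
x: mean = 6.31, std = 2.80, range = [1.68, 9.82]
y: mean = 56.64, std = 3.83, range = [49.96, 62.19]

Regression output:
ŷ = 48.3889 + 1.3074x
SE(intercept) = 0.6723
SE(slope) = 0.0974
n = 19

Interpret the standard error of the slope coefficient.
SE(slope) = 0.0974 measures the uncertainty in the estimated slope. The coefficient is estimated precisely (SE/|β̂₁| = 7.4%).

SE(β̂₁) = 0.0974 says: if we drew many samples of n = 19 from the same population and refit each time, the fitted slopes would scatter with a standard deviation of roughly 0.0974 around the true β₁.

Relative precision:
- SE / |β̂₁| = 0.0974 / 1.3074 = 7.4%
- Rule of thumb (under 20%: precise; 20% to under 50%: moderately precise; 50% or more: imprecise) → precise

Link to interval estimation: a confidence interval for β₁ is β̂₁ ± t* × 0.0974, so SE sets the half-width per unit of t*.

What drives SE(β̂₁): larger n (here n = 19) → smaller SE.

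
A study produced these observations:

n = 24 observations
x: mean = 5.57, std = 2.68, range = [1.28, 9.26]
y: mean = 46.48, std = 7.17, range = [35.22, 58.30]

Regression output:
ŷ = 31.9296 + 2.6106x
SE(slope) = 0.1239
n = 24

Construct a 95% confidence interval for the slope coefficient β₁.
The 95% CI for β₁ is (2.3536, 2.8676)

Confidence interval for the slope:

The 95% CI for β₁ is: β̂₁ ± t*(α/2, n-2) × SE(β̂₁)

Step 1: Find critical t-value
- Confidence level = 0.95
- Degrees of freedom = n - 2 = 24 - 2 = 22
- t*(α/2, 22) = 2.0739

Step 2: Calculate margin of error
Margin = 2.0739 × 0.1239 = 0.2570

Step 3: Construct interval
CI = 2.6106 ± 0.2570
CI = (2.3536, 2.8676)

Interpretation: intervals built this way capture the true β₁ in 95% of repeated samples; here the plausible range for the per-unit effect of x on y is 2.3536 to 2.8676.
Both endpoints are positive, so the data support a genuinely positive slope at this confidence level.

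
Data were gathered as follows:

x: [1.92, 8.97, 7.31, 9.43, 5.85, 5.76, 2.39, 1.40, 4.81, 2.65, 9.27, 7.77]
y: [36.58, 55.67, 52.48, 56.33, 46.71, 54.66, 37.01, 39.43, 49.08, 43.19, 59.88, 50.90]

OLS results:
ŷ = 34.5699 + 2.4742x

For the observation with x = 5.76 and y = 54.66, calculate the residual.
Residual = 5.8387

The residual is the difference between the actual value and the predicted value:

Residual = y - ŷ

Step 1: Calculate predicted value
ŷ = 34.5699 + 2.4742 × 5.76
ŷ = 48.8213

Step 2: Calculate residual
Residual = 54.66 - 48.8213
Residual = 5.8387

The residual is positive, so the observed y = 54.66 sits above the regression line (the line underestimates it by 5.8387).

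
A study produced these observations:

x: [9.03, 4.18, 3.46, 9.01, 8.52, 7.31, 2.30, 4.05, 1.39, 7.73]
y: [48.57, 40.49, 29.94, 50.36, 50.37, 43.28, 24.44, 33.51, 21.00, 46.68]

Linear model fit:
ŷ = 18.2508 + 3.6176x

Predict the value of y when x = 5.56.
ŷ = 38.3647

x = 5.56 lies inside the observed range [1.39, 9.03], so the fitted equation applies directly:

ŷ = 18.2508 + 3.6176 × 5.56
ŷ = 18.2508 + 20.1139
ŷ = 38.3647

This is a point prediction; actual observations scatter around it by roughly the residual standard deviation.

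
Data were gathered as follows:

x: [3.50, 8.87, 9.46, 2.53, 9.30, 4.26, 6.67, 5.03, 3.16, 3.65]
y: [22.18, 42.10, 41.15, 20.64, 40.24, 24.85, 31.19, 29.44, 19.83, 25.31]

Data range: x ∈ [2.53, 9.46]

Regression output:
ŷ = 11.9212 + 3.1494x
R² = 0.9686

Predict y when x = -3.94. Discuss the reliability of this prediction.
The equation gives ŷ = -0.4874; however x = -3.94 is 6.47 units below the observed range, so this extrapolated value should not be trusted.

Prediction calculation:
ŷ = 11.9212 + 3.1494 × (-3.94)
ŷ = -0.4874

Reliability:
- Data range: x ∈ [2.53, 9.46]
- Prediction point: x = -3.94 is 6.47 units below the observed range → this is EXTRAPOLATION, not interpolation

Why that matters here:
- There are no observations near this x to validate the fitted line there
- The standard error of prediction grows with (x − x̄)², and x = -3.94 is far from x̄ = 5.64
- The linear relationship may not hold outside the observed range

The R² = 0.9686 only validates the fit within [2.53, 9.46]; treat ŷ = -0.4874 with caution.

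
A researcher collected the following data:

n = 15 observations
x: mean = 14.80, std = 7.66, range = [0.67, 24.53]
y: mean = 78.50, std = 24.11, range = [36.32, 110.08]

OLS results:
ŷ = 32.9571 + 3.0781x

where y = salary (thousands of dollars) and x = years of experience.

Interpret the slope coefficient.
An increase of one year in experience is associated with a 3.0781 thousand dollars increase in predicted salary.

β₁ = 3.0781 is the change in predicted salary (thousand dollars) per additional year of experience.

Interpretation:
- Experience up by 1 year → predicted salary increases by 3.0781 thousand dollars
- The effect is assumed constant over the observed range of x (linearity)
- The sign (+) gives the direction; the magnitude 3.0781 gives the size of the effect per year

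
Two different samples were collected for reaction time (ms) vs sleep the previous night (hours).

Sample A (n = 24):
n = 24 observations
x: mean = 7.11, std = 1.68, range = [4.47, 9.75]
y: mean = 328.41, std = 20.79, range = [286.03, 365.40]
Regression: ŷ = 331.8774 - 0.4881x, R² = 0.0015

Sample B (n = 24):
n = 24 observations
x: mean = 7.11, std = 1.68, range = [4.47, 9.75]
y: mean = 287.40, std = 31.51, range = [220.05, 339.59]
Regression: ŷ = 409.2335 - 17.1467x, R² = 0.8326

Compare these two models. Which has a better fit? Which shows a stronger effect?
Model B has the better fit (R² = 0.8326 vs 0.0015). Model B shows the stronger effect (|β₁| = 17.1467 vs 0.4881).

Model Comparison:

Fit — compare R²:
- Model A: R² = 0.0015 → 0.15% of variance in reaction time explained
- Model B: R² = 0.8326 → 83.26% of variance in reaction time explained
- 0.8326 > 0.0015 → Model B has the better fit

Effect size (slope magnitude):
- Model A: β₁ = -0.4881 → predicted reaction time falls 0.4881 ms per additional hour of sleep
- Model B: β₁ = -17.1467 → predicted reaction time falls 17.1467 ms per additional hour of sleep
- |-0.4881| < |-17.1467| → Model B shows the stronger marginal effect

Notes:
- The two samples could reflect different populations, time periods, or measurement quality.
- A better fit (higher R²) doesn't necessarily mean a more important relationship.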